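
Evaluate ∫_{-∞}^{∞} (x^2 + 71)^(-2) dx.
Let f(z) = (z^2 + 71)^(-2). The denominator has no real zeros and deg Q - deg P = 4 ≥ 2, so the integral of f over the upper semicircle |z| = R tends to 0 as R → ∞. Closing the contour in the upper half-plane,
  ∫_{-∞}^{∞} f(x) dx = 2πi · Σ Res(f, z_k)  over the poles with Im z_k > 0.

Zeros of the denominator: z^2 + 71 = 0 gives z = ±sqrt(71)*I.
Upper half-plane: z = sqrt(71)*I (a pole of order 2).

Write f(z) = g(z)/(z - sqrt(71)*I)^2 with g(z) = (z + sqrt(71)*I)^(-2). For a double pole, Res(f, z₀) = g'(z₀):
  g'(z) = -2/(z + sqrt(71)*I)^3
  Res(f, sqrt(71)*I) = g'(sqrt(71)*I) = -sqrt(71)*I/20164

∫_{-∞}^{∞} f(x) dx = 2πi · (-sqrt(71)*I/20164) = sqrt(71)*pi/10082

Final answer: sqrt(71)*pi/10082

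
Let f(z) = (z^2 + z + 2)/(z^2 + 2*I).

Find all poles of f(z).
{-1 + I, 1 - I}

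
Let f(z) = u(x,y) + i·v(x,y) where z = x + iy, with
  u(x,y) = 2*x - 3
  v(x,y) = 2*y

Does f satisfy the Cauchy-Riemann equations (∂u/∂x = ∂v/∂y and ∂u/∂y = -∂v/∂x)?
∂u/∂x = 2
∂v/∂y = 2
∂u/∂y = 0
∂v/∂x = 0
∂u/∂x = ∂v/∂y and ∂u/∂y = -∂v/∂x hold identically; f is analytic.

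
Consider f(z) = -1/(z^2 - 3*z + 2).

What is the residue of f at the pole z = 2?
Write f(z) = P(z)/Q(z) with P(z) = -1 and Q(z) = z^2 - 3*z + 2.
The denominator factors as Q(z) = (z - 1)*(z - 2), so z = 2 is a simple zero of Q and P is analytic there; z = 2 is therefore a simple pole and
  Res(f, z₀) = P(z₀)/Q'(z₀).

Q'(z) = 2*z - 3, so Q'(2) = 1.
P(2) = -1.

Res(f, 2) = (-1)/(1) = -1

Final answer: -1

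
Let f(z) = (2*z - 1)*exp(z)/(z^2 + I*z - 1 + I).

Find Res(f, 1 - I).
(4/5 - 3*I/5)*exp(1 - I)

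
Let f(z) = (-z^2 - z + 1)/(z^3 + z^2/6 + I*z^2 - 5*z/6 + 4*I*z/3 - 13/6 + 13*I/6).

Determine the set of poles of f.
The singularities of f are the zeros of the denominator. Factoring,
  z^3 + z^2/6 + I*z^2 - 5*z/6 + 4*I*z/3 - 13/6 + 13*I/6 = (z + 1 + I)*(z + 2/3 - I)*(z - 3/2 + I)
so the candidates are z = -1 - I, z = -2/3 + I, z = 3/2 - I.

Check the numerator P(z) = -z^2 - z + 1 at each one:
  P(-1 - I) = 2 - I ≠ 0, so z = -1 - I is a (simple) pole.
  P(-2/3 + I) = 20/9 + I/3 ≠ 0, so z = -2/3 + I is a (simple) pole.
  P(3/2 - I) = -7/4 + 4*I ≠ 0, so z = 3/2 - I is a (simple) pole.

Poles of f: {-1 - I, -2/3 + I, 3/2 - I}

Final answer: {-1 - I, -2/3 + I, 3/2 - I}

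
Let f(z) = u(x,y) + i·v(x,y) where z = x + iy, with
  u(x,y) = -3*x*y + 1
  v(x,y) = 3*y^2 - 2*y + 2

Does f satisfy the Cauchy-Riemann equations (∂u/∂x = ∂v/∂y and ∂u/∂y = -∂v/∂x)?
∂u/∂x = -3*y
∂v/∂y = 6*y - 2
∂u/∂y = -3*x
∂v/∂x = 0
∂u/∂x ≠ ∂v/∂y and ∂u/∂y ≠ -∂v/∂x; the Cauchy-Riemann equations are not satisfied, so f is not analytic.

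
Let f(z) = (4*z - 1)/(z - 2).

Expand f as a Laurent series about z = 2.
Put w = z - (2), i.e. z = w + 2. The denominator is w, so it suffices to rewrite the numerator in powers of w.

P(z) = 4*z - 1
P(w + 2) = 7 + 4*w

Dividing each term by w:
  f = 7/w + 4

Substituting back w = z - 2:
  f(z) = 7/(z - 2) + 4

The series is finite because the numerator is a polynomial; the negative powers form the principal part, and the coefficient of 1/(z - 2) gives Res(f, 2) = 7.

Final answer: 7/(z - 2) + 4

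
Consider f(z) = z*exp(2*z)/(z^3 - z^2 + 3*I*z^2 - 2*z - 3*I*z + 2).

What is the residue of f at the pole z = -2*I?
(-2/5 + 4*I/5)*exp(-4*I)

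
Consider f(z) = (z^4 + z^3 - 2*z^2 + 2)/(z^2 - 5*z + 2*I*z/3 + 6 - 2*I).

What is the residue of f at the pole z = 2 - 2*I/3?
Write f(z) = P(z)/Q(z) with P(z) = z^4 + z^3 - 2*z^2 + 2 and Q(z) = z^2 - 5*z + 2*I*z/3 + 6 - 2*I.
The denominator factors as Q(z) = (z - 3)*(z - 2 + 2*I/3), so z = 2 - 2*I/3 is a simple zero of Q and P is analytic there; z = 2 - 2*I/3 is therefore a simple pole and
  Res(f, z₀) = P(z₀)/Q'(z₀).

Q'(z) = 2*z - 5 + 2*I/3, so Q'(2 - 2*I/3) = -1 - 2*I/3.
P(2 - 2*I/3) = 466/81 - 64*I/3.

Res(f, 2 - 2*I/3) = (466/81 - 64*I/3)/(-1 - 2*I/3) = 686/117 + 6116*I/351

Final answer: 686/117 + 6116*I/351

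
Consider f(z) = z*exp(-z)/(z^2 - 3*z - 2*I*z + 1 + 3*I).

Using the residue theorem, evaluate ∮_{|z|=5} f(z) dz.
By the residue theorem, ∮_C f(z) dz = 2πi · (sum of the residues of f at the poles inside |z| = 5).

The denominator factors as (z - 2 - I)*(z - 1 - I), so the singularities of f are simple poles at z = 2 + I, z = 1 + I.
  |2 + I|² = 5 < 25 = 5², so this pole is inside the contour.
  |1 + I|² = 2 < 25 = 5², so this pole is inside the contour.

With P(z) = z*exp(-z) and Q(z) = z^2 - 3*z - 2*I*z + 1 + 3*I, each pole is simple, so Res(f, z₀) = P(z₀)/Q'(z₀) with Q'(z) = 2*z - 3 - 2*I.
  Res(f, 2 + I) = P(2 + I)/Q'(2 + I) = ((2 + I)*exp(-2 - I))/(1) = (2 + I)*exp(-2 - I)
  Res(f, 1 + I) = P(1 + I)/Q'(1 + I) = ((1 + I)*exp(-1 - I))/(-1) = (-1 - I)*exp(-1 - I)

Sum of residues inside C: (2 + I)*exp(-2 - I) + (-1 - I)*exp(-1 - I)
∮_C f(z) dz = 2πi · ((2 + I)*exp(-2 - I) + (-1 - I)*exp(-1 - I)) = pi*(2 - 2*I)*exp(-1 - I) + pi*(-2 + 4*I)*exp(-2 - I)

Final answer: pi*(2 - 2*I)*exp(-1 - I) + pi*(-2 + 4*I)*exp(-2 - I)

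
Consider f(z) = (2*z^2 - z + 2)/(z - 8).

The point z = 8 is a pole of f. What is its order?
Factor the denominator:
  z - 8 = (z - 8)

The numerator P(z) = 2*z^2 - z + 2 has P(8) = 122 ≠ 0, so no factor of (z - 8) cancels.
Near z = 8 we can therefore write f(z) = g(z)/(z - 8) with g analytic at 8 and g(8) ≠ 0 (g is just the numerator).

Hence z = 8 is a pole of order 1.

Final answer: 1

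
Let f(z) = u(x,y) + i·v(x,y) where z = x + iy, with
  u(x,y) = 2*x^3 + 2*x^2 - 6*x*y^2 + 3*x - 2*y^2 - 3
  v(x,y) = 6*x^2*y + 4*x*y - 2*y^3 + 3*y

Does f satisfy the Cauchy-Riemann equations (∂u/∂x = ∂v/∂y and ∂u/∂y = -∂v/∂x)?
∂u/∂x = 6*x^2 + 4*x - 6*y^2 + 3
∂v/∂y = 6*x^2 + 4*x - 6*y^2 + 3
∂u/∂y = -12*x*y - 4*y
∂v/∂x = 12*x*y + 4*y
∂u/∂x = ∂v/∂y and ∂u/∂y = -∂v/∂x hold identically; f is analytic.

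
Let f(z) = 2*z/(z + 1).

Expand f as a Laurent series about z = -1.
-2/(z + 1) + 2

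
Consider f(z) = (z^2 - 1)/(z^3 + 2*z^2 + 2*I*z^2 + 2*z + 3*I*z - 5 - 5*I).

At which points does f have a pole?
{-2 + I, -1 - 3*I}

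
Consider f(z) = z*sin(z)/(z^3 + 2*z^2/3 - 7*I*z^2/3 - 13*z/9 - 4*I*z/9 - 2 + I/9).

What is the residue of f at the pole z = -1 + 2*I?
Write f(z) = P(z)/Q(z) with P(z) = z*sin(z) and Q(z) = z^3 + 2*z^2/3 - 7*I*z^2/3 - 13*z/9 - 4*I*z/9 - 2 + I/9.
The denominator factors as Q(z) = (z + 1 - 2*I)*(z - 1 - 2*I/3)*(z + 2/3 + I/3), so z = -1 + 2*I is a simple zero of Q and P is analytic there; z = -1 + 2*I is therefore a simple pole and
  Res(f, z₀) = P(z₀)/Q'(z₀).

Q'(z) = 3*z^2 + 4*z/3 - 14*I*z/3 - 13/9 - 4*I/9, so Q'(-1 + 2*I) = -22/9 - 46*I/9.
P(-1 + 2*I) = (1 - 2*I)*sin(1 - 2*I).

Res(f, -1 + 2*I) = ((1 - 2*I)*sin(1 - 2*I))/(-22/9 - 46*I/9) = (63/260 + 81*I/260)*sin(1 - 2*I)

Final answer: (63/260 + 81*I/260)*sin(1 - 2*I)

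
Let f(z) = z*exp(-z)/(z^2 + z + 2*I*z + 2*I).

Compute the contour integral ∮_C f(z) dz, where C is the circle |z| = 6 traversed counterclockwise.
By the residue theorem, ∮_C f(z) dz = 2πi · (sum of the residues of f at the poles inside |z| = 6).

The denominator factors as (z + 1)*(z + 2*I), so the singularities of f are simple poles at z = -1, z = -2*I.
  |-1|² = 1 < 36 = 6², so this pole is inside the contour.
  |-2*I|² = 4 < 36 = 6², so this pole is inside the contour.

With P(z) = z*exp(-z) and Q(z) = z^2 + z + 2*I*z + 2*I, each pole is simple, so Res(f, z₀) = P(z₀)/Q'(z₀) with Q'(z) = 2*z + 1 + 2*I.
  Res(f, -1) = P(-1)/Q'(-1) = (-exp(1))/(-1 + 2*I) = exp(1)*(1/5 + 2*I/5)
  Res(f, -2*I) = P(-2*I)/Q'(-2*I) = (-2*I*exp(2*I))/(1 - 2*I) = (4/5 - 2*I/5)*exp(2*I)

Sum of residues inside C: (4/5 - 2*I/5)*exp(2*I) + exp(1)*(1/5 + 2*I/5)
∮_C f(z) dz = 2πi · ((4/5 - 2*I/5)*exp(2*I) + exp(1)*(1/5 + 2*I/5)) = pi*(4/5 + 8*I/5)*exp(2*I) + exp(1)*pi*(-4/5 + 2*I/5)

Final answer: pi*(4/5 + 8*I/5)*exp(2*I) + exp(1)*pi*(-4/5 + 2*I/5)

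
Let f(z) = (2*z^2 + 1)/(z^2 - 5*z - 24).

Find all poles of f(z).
The singularities of f are the zeros of the denominator. Factoring,
  z^2 - 5*z - 24 = (z + 3)*(z - 8)
so the candidates are z = -3, z = 8.

Check the numerator P(z) = 2*z^2 + 1 at each one:
  P(-3) = 19 ≠ 0, so z = -3 is a (simple) pole.
  P(8) = 129 ≠ 0, so z = 8 is a (simple) pole.

Poles of f: {-3, 8}

Final answer: {-3, 8}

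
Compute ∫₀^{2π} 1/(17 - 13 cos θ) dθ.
Call the integral J. The integrand is 2π-periodic and we integrate over a full period, so shifting θ does not change the value (θ → θ + π flips the sign of the trig term). Hence
  J = ∫₀^{2π} dθ/(17 + 13 cos θ).
Put z = e^{iθ}: then cos θ = (z + 1/z)/2, dθ = dz/(iz), and z runs once counterclockwise around |z| = 1:
  J = ∮_{|z|=1} 1/(17 + 13*(z + 1/z)/2) · dz/(iz) = (2/i) ∮_{|z|=1} dz/(13*z^2 + 34*z + 13).
The roots of 13*z^2 + 34*z + 13 are z = (-17 ± sqrt(17^2 - 13^2))/13, with sqrt(120) = 2*sqrt(30); their product is 1, so only z₊ = -17/13 + 2*sqrt(30)/13 lies inside the unit circle (z₋ = -17/13 - 2*sqrt(30)/13 lies outside).
z₊ is a simple zero of q(z) = 13*z^2 + 34*z + 13, so Res(1/q, z₊) = 1/q'(z₊) with q'(z) = 26*z + 34; and q'(z₊) = 13*(z₊ - z₋) = 4*sqrt(30).
Therefore J = (2/i) · 2πi · 1/(4*sqrt(30)) = 2*pi/(2*sqrt(30)) = sqrt(30)*pi/30

Final answer: sqrt(30)*pi/30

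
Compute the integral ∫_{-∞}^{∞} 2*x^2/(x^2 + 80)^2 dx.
Let f(z) = 2*z^2/(z^2 + 80)^2. The denominator has no real zeros and deg Q - deg P = 2 ≥ 2, so the integral of f over the upper semicircle |z| = R tends to 0 as R → ∞. Closing the contour in the upper half-plane,
  ∫_{-∞}^{∞} f(x) dx = 2πi · Σ Res(f, z_k)  over the poles with Im z_k > 0.

Zeros of the denominator: z^2 + 80 = 0 gives z = ±4*sqrt(5)*I.
Upper half-plane: z = 4*sqrt(5)*I (a pole of order 2).

Write f(z) = g(z)/(z - 4*sqrt(5)*I)^2 with g(z) = 2*z^2/(z + 4*sqrt(5)*I)^2. For a double pole, Res(f, z₀) = g'(z₀):
  g'(z) = 16*sqrt(5)*I*z/(z + 4*sqrt(5)*I)^3
  Res(f, 4*sqrt(5)*I) = g'(4*sqrt(5)*I) = -sqrt(5)*I/40

∫_{-∞}^{∞} f(x) dx = 2πi · (-sqrt(5)*I/40) = sqrt(5)*pi/20

Final answer: sqrt(5)*pi/20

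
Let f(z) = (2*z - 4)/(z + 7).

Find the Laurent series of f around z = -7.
Put w = z - (-7), i.e. z = w - 7. The denominator is w, so it suffices to rewrite the numerator in powers of w.

P(z) = 2*z - 4
P(w - 7) = -18 + 2*w

Dividing each term by w:
  f = -18/w + 2

Substituting back w = z + 7:
  f(z) = -18/(z + 7) + 2

The series is finite because the numerator is a polynomial; the negative powers form the principal part, and the coefficient of 1/(z + 7) gives Res(f, -7) = -18.

Final answer: -18/(z + 7) + 2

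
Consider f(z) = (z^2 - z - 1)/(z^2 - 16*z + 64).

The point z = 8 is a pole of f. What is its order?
Factor the denominator:
  z^2 - 16*z + 64 = (z - 8)^2

The numerator P(z) = z^2 - z - 1 has P(8) = 55 ≠ 0, so no factor of (z - 8) cancels.
Near z = 8 we can therefore write f(z) = g(z)/(z - 8)^2 with g analytic at 8 and g(8) ≠ 0 (g is just the numerator).

Hence z = 8 is a pole of order 2.

Final answer: 2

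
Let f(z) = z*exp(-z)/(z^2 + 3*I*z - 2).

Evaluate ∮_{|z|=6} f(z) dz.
4*I*pi*exp(2*I) - 2*I*pi*exp(I)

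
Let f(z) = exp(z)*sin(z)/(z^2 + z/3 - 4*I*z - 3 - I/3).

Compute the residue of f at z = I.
(-18/37 + 3*I/37)*exp(I)*sinh(1)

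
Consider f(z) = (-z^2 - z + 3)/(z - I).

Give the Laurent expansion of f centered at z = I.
Put w = z - (I), i.e. z = w + I. The denominator is w, so it suffices to rewrite the numerator in powers of w.

P(z) = -z^2 - z + 3
P(w + I) = 4 - I + (-1 - 2*I)*w - w^2

Dividing each term by w:
  f = (4 - I)/w - 1 - 2*I - w

Substituting back w = z - I:
  f(z) = (4 - I)/(z - I) - 1 - 2*I - (z - I)

The series is finite because the numerator is a polynomial; the negative powers form the principal part, and the coefficient of 1/(z - I) gives Res(f, I) = 4 - I.

Final answer: (4 - I)/(z - I) - 1 - 2*I - (z - I)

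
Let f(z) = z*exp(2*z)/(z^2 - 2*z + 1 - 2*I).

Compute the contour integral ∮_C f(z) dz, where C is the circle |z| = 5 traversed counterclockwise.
pi*(1/2 + 3*I/2)*exp(4 + 2*I) + pi*(-1/2 + I/2)*exp(-2*I)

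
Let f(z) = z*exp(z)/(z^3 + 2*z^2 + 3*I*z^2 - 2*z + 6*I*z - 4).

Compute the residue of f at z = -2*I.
Write f(z) = P(z)/Q(z) with P(z) = z*exp(z) and Q(z) = z^3 + 2*z^2 + 3*I*z^2 - 2*z + 6*I*z - 4.
The denominator factors as Q(z) = (z + 2)*(z + I)*(z + 2*I), so z = -2*I is a simple zero of Q and P is analytic there; z = -2*I is therefore a simple pole and
  Res(f, z₀) = P(z₀)/Q'(z₀).

Q'(z) = 3*z^2 + 4*z + 6*I*z - 2 + 6*I, so Q'(-2*I) = -2 - 2*I.
P(-2*I) = -2*I*exp(-2*I).

Res(f, -2*I) = (-2*I*exp(-2*I))/(-2 - 2*I) = (1/2 + I/2)*exp(-2*I)

Final answer: (1/2 + I/2)*exp(-2*I)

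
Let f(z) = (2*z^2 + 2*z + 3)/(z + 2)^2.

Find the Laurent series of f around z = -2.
7/(z + 2)^2 - 6/(z + 2) + 2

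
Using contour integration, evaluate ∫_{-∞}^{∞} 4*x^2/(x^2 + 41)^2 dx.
Let f(z) = 4*z^2/(z^2 + 41)^2. The denominator has no real zeros and deg Q - deg P = 2 ≥ 2, so the integral of f over the upper semicircle |z| = R tends to 0 as R → ∞. Closing the contour in the upper half-plane,
  ∫_{-∞}^{∞} f(x) dx = 2πi · Σ Res(f, z_k)  over the poles with Im z_k > 0.

Zeros of the denominator: z^2 + 41 = 0 gives z = ±sqrt(41)*I.
Upper half-plane: z = sqrt(41)*I (a pole of order 2).

Write f(z) = g(z)/(z - sqrt(41)*I)^2 with g(z) = 4*z^2/(z + sqrt(41)*I)^2. For a double pole, Res(f, z₀) = g'(z₀):
  g'(z) = 8*sqrt(41)*I*z/(z + sqrt(41)*I)^3
  Res(f, sqrt(41)*I) = g'(sqrt(41)*I) = -sqrt(41)*I/41

∫_{-∞}^{∞} f(x) dx = 2πi · (-sqrt(41)*I/41) = 2*sqrt(41)*pi/41

Final answer: 2*sqrt(41)*pi/41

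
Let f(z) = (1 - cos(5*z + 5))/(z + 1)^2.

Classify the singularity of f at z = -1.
Let u = z + 1. The argument of cos is 5*z + 5 = 5u, so
  f = (1 - cos(5u))/u^2 = ((5u)^2/2 - (5u)^4/24 + ...)/u^2 = 25/2 - (625/24)*u^2 + ...
The Laurent expansion about u = 0 has no negative powers; equivalently lim_{z→-1} f(z) = 25/2 exists and is finite.
So the singularity is removable.

Final answer: removable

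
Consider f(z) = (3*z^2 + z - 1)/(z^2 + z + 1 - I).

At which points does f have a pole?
{-1 - I, I}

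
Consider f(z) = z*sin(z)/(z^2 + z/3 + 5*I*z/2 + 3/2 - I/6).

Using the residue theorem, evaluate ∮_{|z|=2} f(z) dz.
By the residue theorem, ∮_C f(z) dz = 2πi · (sum of the residues of f at the poles inside |z| = 2).

The denominator factors as (z - I/2)*(z + 1/3 + 3*I), so the singularities of f are simple poles at z = I/2, z = -1/3 - 3*I.
  |I/2|² = 1/4 < 4 = 2², so this pole is inside the contour.
  |-1/3 - 3*I|² = 82/9 > 4 = 2², so this pole is outside the contour.

With P(z) = z*sin(z) and Q(z) = z^2 + z/3 + 5*I*z/2 + 3/2 - I/6, each pole is simple, so Res(f, z₀) = P(z₀)/Q'(z₀) with Q'(z) = 2*z + 1/3 + 5*I/2.
  Res(f, I/2) = P(I/2)/Q'(I/2) = (-sinh(1/2)/2)/(1/3 + 7*I/2) = (-6/445 + 63*I/445)*sinh(1/2)

∮_C f(z) dz = 2πi · ((-6/445 + 63*I/445)*sinh(1/2)) = pi*(-126/445 - 12*I/445)*sinh(1/2)

Final answer: pi*(-126/445 - 12*I/445)*sinh(1/2)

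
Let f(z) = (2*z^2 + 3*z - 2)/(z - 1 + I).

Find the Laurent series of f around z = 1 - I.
(1 - 7*I)/(z - 1 + I) + 7 - 4*I + 2*(z - 1 + I)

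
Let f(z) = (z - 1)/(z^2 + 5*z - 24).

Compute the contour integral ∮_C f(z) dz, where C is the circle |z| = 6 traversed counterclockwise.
By the residue theorem, ∮_C f(z) dz = 2πi · (sum of the residues of f at the poles inside |z| = 6).

The denominator factors as (z + 8)*(z - 3), so the singularities of f are simple poles at z = -8, z = 3.
  |-8|² = 64 > 36 = 6², so this pole is outside the contour.
  |3|² = 9 < 36 = 6², so this pole is inside the contour.

With P(z) = z - 1 and Q(z) = z^2 + 5*z - 24, each pole is simple, so Res(f, z₀) = P(z₀)/Q'(z₀) with Q'(z) = 2*z + 5.
  Res(f, 3) = P(3)/Q'(3) = (2)/(11) = 2/11

∮_C f(z) dz = 2πi · (2/11) = 4*I*pi/11

Final answer: 4*I*pi/11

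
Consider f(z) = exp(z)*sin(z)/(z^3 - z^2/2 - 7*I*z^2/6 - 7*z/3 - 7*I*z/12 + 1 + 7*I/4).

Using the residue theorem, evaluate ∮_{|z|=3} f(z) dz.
pi*(-60/13 + 12*I/13)*exp(1 + I/2)*sin(1 + I/2) + pi*(-420/3133 - 852*I/3133)*exp(-3/2)*sin(3/2) + pi*(1080/241 - 288*I/241)*exp(1 + 2*I/3)*sin(1 + 2*I/3)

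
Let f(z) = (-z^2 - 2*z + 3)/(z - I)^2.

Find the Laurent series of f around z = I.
Put w = z - (I), i.e. z = w + I. The denominator is w^2, so it suffices to rewrite the numerator in powers of w.

P(z) = -z^2 - 2*z + 3
P(w + I) = 4 - 2*I + (-2 - 2*I)*w - w^2

Dividing each term by w^2:
  f = (4 - 2*I)/w^2 + (-2 - 2*I)/w - 1

Substituting back w = z - I:
  f(z) = (4 - 2*I)/(z - I)^2 + (-2 - 2*I)/(z - I) - 1

The series is finite because the numerator is a polynomial; the negative powers form the principal part, and the coefficient of 1/(z - I) gives Res(f, I) = -2 - 2*I.

Final answer: (4 - 2*I)/(z - I)^2 + (-2 - 2*I)/(z - I) - 1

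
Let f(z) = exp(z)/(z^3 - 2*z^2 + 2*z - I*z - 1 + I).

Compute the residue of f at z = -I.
Write f(z) = P(z)/Q(z) with P(z) = exp(z) and Q(z) = z^3 - 2*z^2 + 2*z - I*z - 1 + I.
The denominator factors as Q(z) = (z + I)*(z - 1)*(z - 1 - I), so z = -I is a simple zero of Q and P is analytic there; z = -I is therefore a simple pole and
  Res(f, z₀) = P(z₀)/Q'(z₀).

Q'(z) = 3*z^2 - 4*z + 2 - I, so Q'(-I) = -1 + 3*I.
P(-I) = exp(-I).

Res(f, -I) = (exp(-I))/(-1 + 3*I) = (-1/10 - 3*I/10)*exp(-I)

Final answer: (-1/10 - 3*I/10)*exp(-I)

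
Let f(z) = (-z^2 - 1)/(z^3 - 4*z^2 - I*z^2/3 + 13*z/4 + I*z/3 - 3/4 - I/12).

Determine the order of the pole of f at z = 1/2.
2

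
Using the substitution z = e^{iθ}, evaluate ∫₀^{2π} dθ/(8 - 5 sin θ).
Call the integral J. The integrand is 2π-periodic and we integrate over a full period, so shifting θ does not change the value (θ → θ + π/2 turns sin θ into cos θ; θ → θ + π flips the sign of the trig term). Hence
  J = ∫₀^{2π} dθ/(8 + 5 cos θ).
Put z = e^{iθ}: then cos θ = (z + 1/z)/2, dθ = dz/(iz), and z runs once counterclockwise around |z| = 1:
  J = ∮_{|z|=1} 1/(8 + 5*(z + 1/z)/2) · dz/(iz) = (2/i) ∮_{|z|=1} dz/(5*z^2 + 16*z + 5).
The roots of 5*z^2 + 16*z + 5 are z = (-8 ± sqrt(8^2 - 5^2))/5, with sqrt(39) = sqrt(39); their product is 1, so only z₊ = -8/5 + sqrt(39)/5 lies inside the unit circle (z₋ = -8/5 - sqrt(39)/5 lies outside).
z₊ is a simple zero of q(z) = 5*z^2 + 16*z + 5, so Res(1/q, z₊) = 1/q'(z₊) with q'(z) = 10*z + 16; and q'(z₊) = 5*(z₊ - z₋) = 2*sqrt(39).
Therefore J = (2/i) · 2πi · 1/(2*sqrt(39)) = 2*pi/(sqrt(39)) = 2*sqrt(39)*pi/39

Final answer: 2*sqrt(39)*pi/39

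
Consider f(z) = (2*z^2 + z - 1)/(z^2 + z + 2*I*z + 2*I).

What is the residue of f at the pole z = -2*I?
Write f(z) = P(z)/Q(z) with P(z) = 2*z^2 + z - 1 and Q(z) = z^2 + z + 2*I*z + 2*I.
The denominator factors as Q(z) = (z + 2*I)*(z + 1), so z = -2*I is a simple zero of Q and P is analytic there; z = -2*I is therefore a simple pole and
  Res(f, z₀) = P(z₀)/Q'(z₀).

Q'(z) = 2*z + 1 + 2*I, so Q'(-2*I) = 1 - 2*I.
P(-2*I) = -9 - 2*I.

Res(f, -2*I) = (-9 - 2*I)/(1 - 2*I) = -1 - 4*I

Final answer: -1 - 4*I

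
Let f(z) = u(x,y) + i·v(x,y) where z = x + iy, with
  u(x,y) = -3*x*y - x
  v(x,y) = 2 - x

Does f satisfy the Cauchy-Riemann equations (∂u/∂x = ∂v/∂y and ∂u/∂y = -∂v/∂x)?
∂u/∂x = -3*y - 1
∂v/∂y = 0
∂u/∂y = -3*x
∂v/∂x = -1
∂u/∂x ≠ ∂v/∂y and ∂u/∂y ≠ -∂v/∂x; the Cauchy-Riemann equations are not satisfied, so f is not analytic.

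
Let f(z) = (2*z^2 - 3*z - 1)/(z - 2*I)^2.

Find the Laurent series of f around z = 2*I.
Put w = z - (2*I), i.e. z = w + 2*I. The denominator is w^2, so it suffices to rewrite the numerator in powers of w.

P(z) = 2*z^2 - 3*z - 1
P(w + 2*I) = -9 - 6*I + (-3 + 8*I)*w + 2*w^2

Dividing each term by w^2:
  f = (-9 - 6*I)/w^2 + (-3 + 8*I)/w + 2

Substituting back w = z - 2*I:
  f(z) = (-9 - 6*I)/(z - 2*I)^2 + (-3 + 8*I)/(z - 2*I) + 2

The series is finite because the numerator is a polynomial; the negative powers form the principal part, and the coefficient of 1/(z - 2*I) gives Res(f, 2*I) = -3 + 8*I.

Final answer: (-9 - 6*I)/(z - 2*I)^2 + (-3 + 8*I)/(z - 2*I) + 2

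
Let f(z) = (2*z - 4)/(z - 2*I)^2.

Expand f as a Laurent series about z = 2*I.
Put w = z - (2*I), i.e. z = w + 2*I. The denominator is w^2, so it suffices to rewrite the numerator in powers of w.

P(z) = 2*z - 4
P(w + 2*I) = -4 + 4*I + 2*w

Dividing each term by w^2:
  f = (-4 + 4*I)/w^2 + 2/w

Substituting back w = z - 2*I:
  f(z) = (-4 + 4*I)/(z - 2*I)^2 + 2/(z - 2*I)

The series is finite because the numerator is a polynomial; the negative powers form the principal part, and the coefficient of 1/(z - 2*I) gives Res(f, 2*I) = 2.

Final answer: (-4 + 4*I)/(z - 2*I)^2 + 2/(z - 2*I)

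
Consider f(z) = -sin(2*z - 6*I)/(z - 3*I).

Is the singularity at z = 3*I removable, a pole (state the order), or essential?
Let u = z - 3*I. The argument of sin is 2*z - 6*I = 2u, so
  f = -sin(2u)/u = -((2u) - (2u)^3/6 + ...)/u = -2 + (4/3)*u^2 - ...
The Laurent expansion about u = 0 has no negative powers; equivalently lim_{z→3*I} f(z) = -2 exists and is finite.
So the singularity is removable.

Final answer: removable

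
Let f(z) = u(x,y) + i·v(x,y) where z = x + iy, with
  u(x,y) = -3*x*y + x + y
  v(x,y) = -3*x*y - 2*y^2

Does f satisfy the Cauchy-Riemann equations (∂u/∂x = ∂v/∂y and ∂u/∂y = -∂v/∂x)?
∂u/∂x = 1 - 3*y
∂v/∂y = -3*x - 4*y
∂u/∂y = 1 - 3*x
∂v/∂x = -3*y
∂u/∂x ≠ ∂v/∂y and ∂u/∂y ≠ -∂v/∂x; the Cauchy-Riemann equations are not satisfied, so f is not analytic.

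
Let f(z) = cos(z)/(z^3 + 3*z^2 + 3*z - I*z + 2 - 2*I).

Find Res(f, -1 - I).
(-3/10 + I/10)*cos(1 + I)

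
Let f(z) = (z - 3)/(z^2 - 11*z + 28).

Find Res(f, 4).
-1/3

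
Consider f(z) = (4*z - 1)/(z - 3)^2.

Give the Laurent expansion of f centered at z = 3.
11/(z - 3)^2 + 4/(z - 3)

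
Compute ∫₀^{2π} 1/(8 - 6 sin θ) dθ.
sqrt(7)*pi/7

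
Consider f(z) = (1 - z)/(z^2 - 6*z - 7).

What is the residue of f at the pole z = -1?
Write f(z) = P(z)/Q(z) with P(z) = 1 - z and Q(z) = z^2 - 6*z - 7.
The denominator factors as Q(z) = (z - 7)*(z + 1), so z = -1 is a simple zero of Q and P is analytic there; z = -1 is therefore a simple pole and
  Res(f, z₀) = P(z₀)/Q'(z₀).

Q'(z) = 2*z - 6, so Q'(-1) = -8.
P(-1) = 2.

Res(f, -1) = (2)/(-8) = -1/4

Final answer: -1/4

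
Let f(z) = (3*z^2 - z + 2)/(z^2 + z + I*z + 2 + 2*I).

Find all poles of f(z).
The singularities of f are the zeros of the denominator. Factoring,
  z^2 + z + I*z + 2 + 2*I = (z + 2*I)*(z + 1 - I)
so the candidates are z = -2*I, z = -1 + I.

Check the numerator P(z) = 3*z^2 - z + 2 at each one:
  P(-2*I) = -10 + 2*I ≠ 0, so z = -2*I is a (simple) pole.
  P(-1 + I) = 3 - 7*I ≠ 0, so z = -1 + I is a (simple) pole.

Poles of f: {-1 + I, -2*I}

Final answer: {-1 + I, -2*I}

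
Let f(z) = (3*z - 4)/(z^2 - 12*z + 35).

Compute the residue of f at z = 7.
Write f(z) = P(z)/Q(z) with P(z) = 3*z - 4 and Q(z) = z^2 - 12*z + 35.
The denominator factors as Q(z) = (z - 5)*(z - 7), so z = 7 is a simple zero of Q and P is analytic there; z = 7 is therefore a simple pole and
  Res(f, z₀) = P(z₀)/Q'(z₀).

Q'(z) = 2*z - 12, so Q'(7) = 2.
P(7) = 17.

Res(f, 7) = (17)/(2) = 17/2

Final answer: 17/2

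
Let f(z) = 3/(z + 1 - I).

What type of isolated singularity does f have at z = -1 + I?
pole of order 1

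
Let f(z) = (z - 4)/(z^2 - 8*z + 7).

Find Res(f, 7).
1/2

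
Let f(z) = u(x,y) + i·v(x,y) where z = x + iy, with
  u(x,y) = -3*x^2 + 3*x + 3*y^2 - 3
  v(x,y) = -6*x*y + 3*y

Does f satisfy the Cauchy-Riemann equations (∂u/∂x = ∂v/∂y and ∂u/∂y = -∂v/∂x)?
∂u/∂x = 3 - 6*x
∂v/∂y = 3 - 6*x
∂u/∂y = 6*y
∂v/∂x = -6*y
∂u/∂x = ∂v/∂y and ∂u/∂y = -∂v/∂x hold identically; f is analytic.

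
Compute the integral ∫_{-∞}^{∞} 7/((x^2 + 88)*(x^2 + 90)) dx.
Let f(z) = 7/((z^2 + 88)*(z^2 + 90)). The denominator has no real zeros and deg Q - deg P = 4 ≥ 2, so the integral of f over the upper semicircle |z| = R tends to 0 as R → ∞. Closing the contour in the upper half-plane,
  ∫_{-∞}^{∞} f(x) dx = 2πi · Σ Res(f, z_k)  over the poles with Im z_k > 0.

Zeros of the denominator: z^2 + 88 = 0 gives z = ±2*sqrt(22)*I; z^2 + 90 = 0 gives z = ±3*sqrt(10)*I.
Upper half-plane: z = 3*sqrt(10)*I, z = 2*sqrt(22)*I (simple).

Each pole is a simple zero of Q(z) = z^4 + 178*z^2 + 7920, so Res(f, z₀) = P(z₀)/Q'(z₀) with P(z) = 7, Q'(z) = 4*z^3 + 356*z:
  Res(f, 3*sqrt(10)*I) = (7)/(-12*sqrt(10)*I) = 7*sqrt(10)*I/120
  Res(f, 2*sqrt(22)*I) = (7)/(8*sqrt(22)*I) = -7*sqrt(22)*I/176

Sum of residues: 7*I*(-15*sqrt(22) + 22*sqrt(10))/2640
∫_{-∞}^{∞} f(x) dx = 2πi · (7*I*(-15*sqrt(22) + 22*sqrt(10))/2640) = 7*pi*(-22*sqrt(10) + 15*sqrt(22))/1320

Final answer: 7*pi*(-22*sqrt(10) + 15*sqrt(22))/1320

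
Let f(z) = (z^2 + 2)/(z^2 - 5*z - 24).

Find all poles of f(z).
{-3, 8}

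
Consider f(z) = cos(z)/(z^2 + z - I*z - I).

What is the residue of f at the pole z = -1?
Write f(z) = P(z)/Q(z) with P(z) = cos(z) and Q(z) = z^2 + z - I*z - I.
The denominator factors as Q(z) = (z + 1)*(z - I), so z = -1 is a simple zero of Q and P is analytic there; z = -1 is therefore a simple pole and
  Res(f, z₀) = P(z₀)/Q'(z₀).

Q'(z) = 2*z + 1 - I, so Q'(-1) = -1 - I.
P(-1) = cos(1).

Res(f, -1) = (cos(1))/(-1 - I) = (-1/2 + I/2)*cos(1)

Final answer: (-1/2 + I/2)*cos(1)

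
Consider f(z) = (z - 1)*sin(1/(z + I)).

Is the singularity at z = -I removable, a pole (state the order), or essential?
essential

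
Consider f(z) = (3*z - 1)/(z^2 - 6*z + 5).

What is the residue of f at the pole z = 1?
Write f(z) = P(z)/Q(z) with P(z) = 3*z - 1 and Q(z) = z^2 - 6*z + 5.
The denominator factors as Q(z) = (z - 1)*(z - 5), so z = 1 is a simple zero of Q and P is analytic there; z = 1 is therefore a simple pole and
  Res(f, z₀) = P(z₀)/Q'(z₀).

Q'(z) = 2*z - 6, so Q'(1) = -4.
P(1) = 2.

Res(f, 1) = (2)/(-4) = -1/2

Final answer: -1/2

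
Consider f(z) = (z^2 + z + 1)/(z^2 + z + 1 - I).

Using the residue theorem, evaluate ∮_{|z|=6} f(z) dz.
By the residue theorem, ∮_C f(z) dz = 2πi · (sum of the residues of f at the poles inside |z| = 6).

The denominator factors as (z + 1 + I)*(z - I), so the singularities of f are simple poles at z = -1 - I, z = I.
  |-1 - I|² = 2 < 36 = 6², so this pole is inside the contour.
  |I|² = 1 < 36 = 6², so this pole is inside the contour.

With P(z) = z^2 + z + 1 and Q(z) = z^2 + z + 1 - I, each pole is simple, so Res(f, z₀) = P(z₀)/Q'(z₀) with Q'(z) = 2*z + 1.
  Res(f, -1 - I) = P(-1 - I)/Q'(-1 - I) = (I)/(-1 - 2*I) = -2/5 - I/5
  Res(f, I) = P(I)/Q'(I) = (I)/(1 + 2*I) = 2/5 + I/5

Sum of residues inside C: 0
∮_C f(z) dz = 2πi · (0) = 0

Final answer: 0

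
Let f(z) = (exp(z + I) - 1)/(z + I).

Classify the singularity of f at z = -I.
Let u = z + I. The exponent is z + I = u, so
  f = (e^(u) - 1)/u = ((u) + (u)^2/2 + (u)^3/6 + ...)/u = 1 + (1/2)*u + (1/6)*u^2 + ...
The Laurent expansion about u = 0 has no negative powers; equivalently lim_{z→-I} f(z) = 1 exists and is finite.
So the singularity is removable.

Final answer: removable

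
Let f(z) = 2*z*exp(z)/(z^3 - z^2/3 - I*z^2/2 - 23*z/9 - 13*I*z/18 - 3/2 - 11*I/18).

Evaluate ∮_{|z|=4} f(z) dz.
By the residue theorem, ∮_C f(z) dz = 2πi · (sum of the residues of f at the poles inside |z| = 4).

The denominator factors as (z - 2 - I/2)*(z + 1 - I/3)*(z + 2/3 + I/3), so the singularities of f are simple poles at z = 2 + I/2, z = -1 + I/3, z = -2/3 - I/3.
  |2 + I/2|² = 17/4 < 16 = 4², so this pole is inside the contour.
  |-1 + I/3|² = 10/9 < 16 = 4², so this pole is inside the contour.
  |-2/3 - I/3|² = 5/9 < 16 = 4², so this pole is inside the contour.

With P(z) = 2*z*exp(z) and Q(z) = z^3 - z^2/3 - I*z^2/2 - 23*z/9 - 13*I*z/18 - 3/2 - 11*I/18, each pole is simple, so Res(f, z₀) = P(z₀)/Q'(z₀) with Q'(z) = 3*z^2 - 2*z/3 - I*z - 23/9 - 13*I/18.
  Res(f, 2 + I/2) = P(2 + I/2)/Q'(2 + I/2) = ((4 + I)*exp(2 + I/2))/(283/36 + 53*I/18) = (44568/91325 - 5076*I/91325)*exp(2 + I/2)
  Res(f, -1 + I/3) = P(-1 + I/3)/Q'(-1 + I/3) = ((-2 + 2*I/3)*exp(-1 + I/3))/(10/9 - 35*I/18) = (-228/325 - 204*I/325)*exp(-1 + I/3)
  Res(f, -2/3 - I/3) = P(-2/3 - I/3)/Q'(-2/3 - I/3) = ((-4/3 - 2*I/3)*exp(-2/3 - I/3))/(-13/9 + 3*I/2) = (60/281 + 192*I/281)*exp(-2/3 - I/3)

Sum of residues inside C: (-228/325 - 204*I/325)*exp(-1 + I/3) + (60/281 + 192*I/281)*exp(-2/3 - I/3) + (44568/91325 - 5076*I/91325)*exp(2 + I/2)
∮_C f(z) dz = 2πi · ((-228/325 - 204*I/325)*exp(-1 + I/3) + (60/281 + 192*I/281)*exp(-2/3 - I/3) + (44568/91325 - 5076*I/91325)*exp(2 + I/2)) = pi*(408/325 - 456*I/325)*exp(-1 + I/3) + pi*(-384/281 + 120*I/281)*exp(-2/3 - I/3) + pi*(10152/91325 + 89136*I/91325)*exp(2 + I/2)

Final answer: pi*(408/325 - 456*I/325)*exp(-1 + I/3) + pi*(-384/281 + 120*I/281)*exp(-2/3 - I/3) + pi*(10152/91325 + 89136*I/91325)*exp(2 + I/2)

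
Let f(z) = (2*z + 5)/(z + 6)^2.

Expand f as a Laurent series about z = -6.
Put w = z - (-6), i.e. z = w - 6. The denominator is w^2, so it suffices to rewrite the numerator in powers of w.

P(z) = 2*z + 5
P(w - 6) = -7 + 2*w

Dividing each term by w^2:
  f = -7/w^2 + 2/w

Substituting back w = z + 6:
  f(z) = -7/(z + 6)^2 + 2/(z + 6)

The series is finite because the numerator is a polynomial; the negative powers form the principal part, and the coefficient of 1/(z + 6) gives Res(f, -6) = 2.

Final answer: -7/(z + 6)^2 + 2/(z + 6)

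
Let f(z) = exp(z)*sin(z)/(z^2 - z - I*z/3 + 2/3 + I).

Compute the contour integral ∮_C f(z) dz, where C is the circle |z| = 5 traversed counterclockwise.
By the residue theorem, ∮_C f(z) dz = 2πi · (sum of the residues of f at the poles inside |z| = 5).

The denominator factors as (z - 1 + 2*I/3)*(z - I), so the singularities of f are simple poles at z = 1 - 2*I/3, z = I.
  |1 - 2*I/3|² = 13/9 < 25 = 5², so this pole is inside the contour.
  |I|² = 1 < 25 = 5², so this pole is inside the contour.

With P(z) = exp(z)*sin(z) and Q(z) = z^2 - z - I*z/3 + 2/3 + I, each pole is simple, so Res(f, z₀) = P(z₀)/Q'(z₀) with Q'(z) = 2*z - 1 - I/3.
  Res(f, 1 - 2*I/3) = P(1 - 2*I/3)/Q'(1 - 2*I/3) = (exp(1 - 2*I/3)*sin(1 - 2*I/3))/(1 - 5*I/3) = (9/34 + 15*I/34)*exp(1 - 2*I/3)*sin(1 - 2*I/3)
  Res(f, I) = P(I)/Q'(I) = (I*exp(I)*sinh(1))/(-1 + 5*I/3) = (15/34 - 9*I/34)*exp(I)*sinh(1)

Sum of residues inside C: (9/34 + 15*I/34)*exp(1 - 2*I/3)*sin(1 - 2*I/3) + (15/34 - 9*I/34)*exp(I)*sinh(1)
∮_C f(z) dz = 2πi · ((9/34 + 15*I/34)*exp(1 - 2*I/3)*sin(1 - 2*I/3) + (15/34 - 9*I/34)*exp(I)*sinh(1)) = pi*(9/17 + 15*I/17)*exp(I)*sinh(1) + pi*(-15/17 + 9*I/17)*exp(1 - 2*I/3)*sin(1 - 2*I/3)

Final answer: pi*(9/17 + 15*I/17)*exp(I)*sinh(1) + pi*(-15/17 + 9*I/17)*exp(1 - 2*I/3)*sin(1 - 2*I/3)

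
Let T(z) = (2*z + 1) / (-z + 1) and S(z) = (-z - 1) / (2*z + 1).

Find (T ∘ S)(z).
(T ∘ S)(z) = T(S(z)) = ((2)*S(z) + (1))/((-1)*S(z) + (1)). Multiply numerator and denominator by 2*z + 1:
  numerator:   (2)*(-z - 1) + (1)*(2*z + 1) = -1
  denominator: (-1)*(-z - 1) + (1)*(2*z + 1) = 3*z + 2
(T ∘ S)(z) = -1/(3*z + 2)

Final answer: -1/(3*z + 2)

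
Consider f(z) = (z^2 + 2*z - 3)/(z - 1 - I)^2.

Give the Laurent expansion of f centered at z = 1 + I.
Put w = z - (1 + I), i.e. z = w + 1 + I. The denominator is w^2, so it suffices to rewrite the numerator in powers of w.

P(z) = z^2 + 2*z - 3
P(w + 1 + I) = -1 + 4*I + (4 + 2*I)*w + w^2

Dividing each term by w^2:
  f = (-1 + 4*I)/w^2 + (4 + 2*I)/w + 1

Substituting back w = z - 1 - I:
  f(z) = (-1 + 4*I)/(z - 1 - I)^2 + (4 + 2*I)/(z - 1 - I) + 1

The series is finite because the numerator is a polynomial; the negative powers form the principal part, and the coefficient of 1/(z - 1 - I) gives Res(f, 1 + I) = 4 + 2*I.

Final answer: (-1 + 4*I)/(z - 1 - I)^2 + (4 + 2*I)/(z - 1 - I) + 1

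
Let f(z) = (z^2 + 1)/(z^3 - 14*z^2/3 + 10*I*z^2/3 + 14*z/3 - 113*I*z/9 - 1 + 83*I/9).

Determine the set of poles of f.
The singularities of f are the zeros of the denominator. Factoring,
  z^3 - 14*z^2/3 + 10*I*z^2/3 + 14*z/3 - 113*I*z/9 - 1 + 83*I/9 = (z - 3 + I/3)*(z - 2/3 + 3*I)*(z - 1)
so the candidates are z = 3 - I/3, z = 2/3 - 3*I, z = 1.

Check the numerator P(z) = z^2 + 1 at each one:
  P(3 - I/3) = 89/9 - 2*I ≠ 0, so z = 3 - I/3 is a (simple) pole.
  P(2/3 - 3*I) = -68/9 - 4*I ≠ 0, so z = 2/3 - 3*I is a (simple) pole.
  P(1) = 2 ≠ 0, so z = 1 is a (simple) pole.

Poles of f: {2/3 - 3*I, 1, 3 - I/3}

Final answer: {2/3 - 3*I, 1, 3 - I/3}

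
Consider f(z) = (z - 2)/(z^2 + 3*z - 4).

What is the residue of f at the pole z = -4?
Write f(z) = P(z)/Q(z) with P(z) = z - 2 and Q(z) = z^2 + 3*z - 4.
The denominator factors as Q(z) = (z + 4)*(z - 1), so z = -4 is a simple zero of Q and P is analytic there; z = -4 is therefore a simple pole and
  Res(f, z₀) = P(z₀)/Q'(z₀).

Q'(z) = 2*z + 3, so Q'(-4) = -5.
P(-4) = -6.

Res(f, -4) = (-6)/(-5) = 6/5

Final answer: 6/5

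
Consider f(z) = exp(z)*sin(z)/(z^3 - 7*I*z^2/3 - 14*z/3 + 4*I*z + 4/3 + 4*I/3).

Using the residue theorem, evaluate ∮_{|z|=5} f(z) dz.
By the residue theorem, ∮_C f(z) dz = 2πi · (sum of the residues of f at the poles inside |z| = 5).

The denominator factors as (z - I/3)*(z + 2 - 2*I)*(z - 2), so the singularities of f are simple poles at z = I/3, z = -2 + 2*I, z = 2.
  |I/3|² = 1/9 < 25 = 5², so this pole is inside the contour.
  |-2 + 2*I|² = 8 < 25 = 5², so this pole is inside the contour.
  |2|² = 4 < 25 = 5², so this pole is inside the contour.

With P(z) = exp(z)*sin(z) and Q(z) = z^3 - 7*I*z^2/3 - 14*z/3 + 4*I*z + 4/3 + 4*I/3, each pole is simple, so Res(f, z₀) = P(z₀)/Q'(z₀) with Q'(z) = 3*z^2 - 14*I*z/3 - 14/3 + 4*I.
  Res(f, I/3) = P(I/3)/Q'(I/3) = (I*exp(I/3)*sinh(1/3))/(-31/9 + 4*I) = (324/2257 - 279*I/2257)*exp(I/3)*sinh(1/3)
  Res(f, -2 + 2*I) = P(-2 + 2*I)/Q'(-2 + 2*I) = (-exp(-2 + 2*I)*sin(2 - 2*I))/(14/3 - 32*I/3) = (-21/610 - 24*I/305)*exp(-2 + 2*I)*sin(2 - 2*I)
  Res(f, 2) = P(2)/Q'(2) = (exp(2)*sin(2))/(22/3 - 16*I/3) = (33/370 + 12*I/185)*exp(2)*sin(2)

Sum of residues inside C: (324/2257 - 279*I/2257)*exp(I/3)*sinh(1/3) + (-21/610 - 24*I/305)*exp(-2 + 2*I)*sin(2 - 2*I) + (33/370 + 12*I/185)*exp(2)*sin(2)
∮_C f(z) dz = 2πi · ((324/2257 - 279*I/2257)*exp(I/3)*sinh(1/3) + (-21/610 - 24*I/305)*exp(-2 + 2*I)*sin(2 - 2*I) + (33/370 + 12*I/185)*exp(2)*sin(2)) = pi*(48/305 - 21*I/305)*exp(-2 + 2*I)*sin(2 - 2*I) + pi*(558/2257 + 648*I/2257)*exp(I/3)*sinh(1/3) + pi*(-24/185 + 33*I/185)*exp(2)*sin(2)

Final answer: pi*(48/305 - 21*I/305)*exp(-2 + 2*I)*sin(2 - 2*I) + pi*(558/2257 + 648*I/2257)*exp(I/3)*sinh(1/3) + pi*(-24/185 + 33*I/185)*exp(2)*sin(2)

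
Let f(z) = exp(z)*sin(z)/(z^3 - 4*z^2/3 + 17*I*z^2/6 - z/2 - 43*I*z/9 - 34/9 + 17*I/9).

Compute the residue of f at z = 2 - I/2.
(10692/92833 - 2448*I/92833)*exp(2 - I/2)*sin(2 - I/2)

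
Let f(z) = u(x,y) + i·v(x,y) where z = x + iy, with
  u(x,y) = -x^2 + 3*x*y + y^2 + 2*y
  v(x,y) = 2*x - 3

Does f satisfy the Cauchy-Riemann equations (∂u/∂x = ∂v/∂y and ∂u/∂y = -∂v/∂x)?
∂u/∂x = -2*x + 3*y
∂v/∂y = 0
∂u/∂y = 3*x + 2*y + 2
∂v/∂x = 2
∂u/∂x ≠ ∂v/∂y and ∂u/∂y ≠ -∂v/∂x; the Cauchy-Riemann equations are not satisfied, so f is not analytic.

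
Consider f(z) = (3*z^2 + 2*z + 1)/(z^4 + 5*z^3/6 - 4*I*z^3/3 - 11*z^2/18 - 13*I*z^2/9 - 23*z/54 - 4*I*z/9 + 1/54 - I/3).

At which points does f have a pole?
The singularities of f are the zeros of the denominator. Factoring,
  z^4 + 5*z^3/6 - 4*I*z^3/3 - 11*z^2/18 - 13*I*z^2/9 - 23*z/54 - 4*I*z/9 + 1/54 - I/3 = (z - 2/3 - I)*(z + 1/2 - 2*I/3)*(z + I/3)*(z + 1)
so the candidates are z = 2/3 + I, z = -1/2 + 2*I/3, z = -I/3, z = -1.

Check the numerator P(z) = 3*z^2 + 2*z + 1 at each one:
  P(2/3 + I) = 2/3 + 6*I ≠ 0, so z = 2/3 + I is a (simple) pole.
  P(-1/2 + 2*I/3) = -7/12 - 2*I/3 ≠ 0, so z = -1/2 + 2*I/3 is a (simple) pole.
  P(-I/3) = 2/3 - 2*I/3 ≠ 0, so z = -I/3 is a (simple) pole.
  P(-1) = 2 ≠ 0, so z = -1 is a (simple) pole.

Poles of f: {-1, -1/2 + 2*I/3, -I/3, 2/3 + I}

Final answer: {-1, -1/2 + 2*I/3, -I/3, 2/3 + I}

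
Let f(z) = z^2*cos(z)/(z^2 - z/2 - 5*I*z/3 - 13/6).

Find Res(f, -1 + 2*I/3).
Write f(z) = P(z)/Q(z) with P(z) = z^2*cos(z) and Q(z) = z^2 - z/2 - 5*I*z/3 - 13/6.
The denominator factors as Q(z) = (z + 1 - 2*I/3)*(z - 3/2 - I), so z = -1 + 2*I/3 is a simple zero of Q and P is analytic there; z = -1 + 2*I/3 is therefore a simple pole and
  Res(f, z₀) = P(z₀)/Q'(z₀).

Q'(z) = 2*z - 1/2 - 5*I/3, so Q'(-1 + 2*I/3) = -5/2 - I/3.
P(-1 + 2*I/3) = (5/9 - 4*I/3)*cos(1 - 2*I/3).

Res(f, -1 + 2*I/3) = ((5/9 - 4*I/3)*cos(1 - 2*I/3))/(-5/2 - I/3) = (-34/229 + 380*I/687)*cos(1 - 2*I/3)

Final answer: (-34/229 + 380*I/687)*cos(1 - 2*I/3)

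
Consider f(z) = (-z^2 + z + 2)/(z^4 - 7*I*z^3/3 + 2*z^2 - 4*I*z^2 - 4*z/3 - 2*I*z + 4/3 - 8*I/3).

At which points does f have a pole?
The singularities of f are the zeros of the denominator. Factoring,
  z^4 - 7*I*z^3/3 + 2*z^2 - 4*I*z^2 - 4*z/3 - 2*I*z + 4/3 - 8*I/3 = (z - I)*(z + 2*I/3)*(z - 1 - 3*I)*(z + 1 + I)
so the candidates are z = I, z = -2*I/3, z = 1 + 3*I, z = -1 - I.

Check the numerator P(z) = -z^2 + z + 2 at each one:
  P(I) = 3 + I ≠ 0, so z = I is a (simple) pole.
  P(-2*I/3) = 22/9 - 2*I/3 ≠ 0, so z = -2*I/3 is a (simple) pole.
  P(1 + 3*I) = 11 - 3*I ≠ 0, so z = 1 + 3*I is a (simple) pole.
  P(-1 - I) = 1 - 3*I ≠ 0, so z = -1 - I is a (simple) pole.

Poles of f: {-1 - I, -2*I/3, I, 1 + 3*I}

Final answer: {-1 - I, -2*I/3, I, 1 + 3*I}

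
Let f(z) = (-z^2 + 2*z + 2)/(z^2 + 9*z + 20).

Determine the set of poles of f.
The singularities of f are the zeros of the denominator. Factoring,
  z^2 + 9*z + 20 = (z + 5)*(z + 4)
so the candidates are z = -5, z = -4.

Check the numerator P(z) = -z^2 + 2*z + 2 at each one:
  P(-5) = -33 ≠ 0, so z = -5 is a (simple) pole.
  P(-4) = -22 ≠ 0, so z = -4 is a (simple) pole.

Poles of f: {-5, -4}

Final answer: {-5, -4}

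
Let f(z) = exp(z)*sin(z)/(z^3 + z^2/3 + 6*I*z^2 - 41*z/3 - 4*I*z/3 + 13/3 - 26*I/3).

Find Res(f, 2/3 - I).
Write f(z) = P(z)/Q(z) with P(z) = exp(z)*sin(z) and Q(z) = z^3 + z^2/3 + 6*I*z^2 - 41*z/3 - 4*I*z/3 + 13/3 - 26*I/3.
The denominator factors as Q(z) = (z - 2/3 + I)*(z + 2 + 3*I)*(z - 1 + 2*I), so z = 2/3 - I is a simple zero of Q and P is analytic there; z = 2/3 - I is therefore a simple pole and
  Res(f, z₀) = P(z₀)/Q'(z₀).

Q'(z) = 3*z^2 + 2*z/3 + 12*I*z - 41/3 - 4*I/3, so Q'(2/3 - I) = -26/9 + 2*I.
P(2/3 - I) = exp(2/3 - I)*sin(2/3 - I).

Res(f, 2/3 - I) = (exp(2/3 - I)*sin(2/3 - I))/(-26/9 + 2*I) = (-117/500 - 81*I/500)*exp(2/3 - I)*sin(2/3 - I)

Final answer: (-117/500 - 81*I/500)*exp(2/3 - I)*sin(2/3 - I)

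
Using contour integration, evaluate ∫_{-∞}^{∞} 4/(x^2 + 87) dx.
Let f(z) = 4/(z^2 + 87). The denominator has no real zeros and deg Q - deg P = 2 ≥ 2, so the integral of f over the upper semicircle |z| = R tends to 0 as R → ∞. Closing the contour in the upper half-plane,
  ∫_{-∞}^{∞} f(x) dx = 2πi · Σ Res(f, z_k)  over the poles with Im z_k > 0.

Zeros of the denominator: z^2 + 87 = 0 gives z = ±sqrt(87)*I.
Upper half-plane: z = sqrt(87)*I (simple).

Each pole is a simple zero of Q(z) = z^2 + 87, so Res(f, z₀) = P(z₀)/Q'(z₀) with P(z) = 4, Q'(z) = 2*z:
  Res(f, sqrt(87)*I) = (4)/(2*sqrt(87)*I) = -2*sqrt(87)*I/87

∫_{-∞}^{∞} f(x) dx = 2πi · (-2*sqrt(87)*I/87) = 4*sqrt(87)*pi/87

Final answer: 4*sqrt(87)*pi/87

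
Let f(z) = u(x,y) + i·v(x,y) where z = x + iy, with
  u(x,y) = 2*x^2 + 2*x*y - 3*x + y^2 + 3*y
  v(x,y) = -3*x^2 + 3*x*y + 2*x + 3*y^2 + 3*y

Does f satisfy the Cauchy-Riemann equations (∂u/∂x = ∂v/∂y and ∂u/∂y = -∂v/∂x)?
∂u/∂x = 4*x + 2*y - 3
∂v/∂y = 3*x + 6*y + 3
∂u/∂y = 2*x + 2*y + 3
∂v/∂x = -6*x + 3*y + 2
∂u/∂x ≠ ∂v/∂y and ∂u/∂y ≠ -∂v/∂x; the Cauchy-Riemann equations are not satisfied, so f is not analytic.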